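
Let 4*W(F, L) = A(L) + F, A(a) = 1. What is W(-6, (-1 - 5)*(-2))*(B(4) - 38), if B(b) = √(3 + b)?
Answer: 95/2 - 5*√7/4 ≈ 44.193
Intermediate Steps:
W(F, L) = ¼ + F/4 (W(F, L) = (1 + F)/4 = ¼ + F/4)
W(-6, (-1 - 5)*(-2))*(B(4) - 38) = (¼ + (¼)*(-6))*(√(3 + 4) - 38) = (¼ - 3/2)*(√7 - 38) = -5*(-38 + √7)/4 = 95/2 - 5*√7/4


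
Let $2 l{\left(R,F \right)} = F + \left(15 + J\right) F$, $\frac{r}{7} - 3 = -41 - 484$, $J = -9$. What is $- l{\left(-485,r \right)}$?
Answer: $12789$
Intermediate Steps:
$r = -3654$ ($r = 21 + 7 \left(-41 - 484\right) = 21 + 7 \left(-525\right) = 21 - 3675 = -3654$)
$l{\left(R,F \right)} = \frac{7 F}{2}$ ($l{\left(R,F \right)} = \frac{F + \left(15 - 9\right) F}{2} = \frac{F + 6 F}{2} = \frac{7 F}{2}$)
$- l{\left(-485,r \right)} = - \frac{7 \left(-3654\right)}{2} = \left(-1\right) \left(-12789\right) = 12789$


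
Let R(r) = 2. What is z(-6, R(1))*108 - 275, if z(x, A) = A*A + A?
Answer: 373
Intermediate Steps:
z(x, A) = A + A**2 (z(x, A) = A**2 + A = A + A**2)
z(-6, R(1))*108 - 275 = (2*(1 + 2))*108 - 275 = (2*3)*108 - 275 = 6*108 - 275 = 648 - 275 = 373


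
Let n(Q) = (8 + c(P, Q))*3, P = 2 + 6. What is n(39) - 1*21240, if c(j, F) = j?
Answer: -21192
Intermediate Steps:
P = 8
n(Q) = 48 (n(Q) = (8 + 8)*3 = 16*3 = 48)
n(39) - 1*21240 = 48 - 1*21240 = 48 - 21240 = -21192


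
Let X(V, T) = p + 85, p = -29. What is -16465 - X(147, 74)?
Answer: -16521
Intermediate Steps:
X(V, T) = 56 (X(V, T) = -29 + 85 = 56)
-16465 - X(147, 74) = -16465 - 1*56 = -16465 - 56 = -16521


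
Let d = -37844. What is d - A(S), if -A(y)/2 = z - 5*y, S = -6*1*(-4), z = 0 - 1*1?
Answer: -38086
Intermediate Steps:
z = -1 (z = 0 - 1 = -1)
S = 24 (S = -6*(-4) = 24)
A(y) = 2 + 10*y (A(y) = -2*(-1 - 5*y) = 2 + 10*y)
d - A(S) = -37844 - (2 + 10*24) = -37844 - (2 + 240) = -37844 - 1*242 = -37844 - 242 = -38086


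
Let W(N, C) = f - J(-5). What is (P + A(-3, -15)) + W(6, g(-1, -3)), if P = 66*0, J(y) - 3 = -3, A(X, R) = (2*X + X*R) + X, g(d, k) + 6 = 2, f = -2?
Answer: 34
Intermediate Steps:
g(d, k) = -4 (g(d, k) = -6 + 2 = -4)
A(X, R) = 3*X + R*X (A(X, R) = (2*X + R*X) + X = 3*X + R*X)
J(y) = 0 (J(y) = 3 - 3 = 0)
P = 0
W(N, C) = -2 (W(N, C) = -2 - 1*0 = -2 + 0 = -2)
(P + A(-3, -15)) + W(6, g(-1, -3)) = (0 - 3*(3 - 15)) - 2 = (0 - 3*(-12)) - 2 = (0 + 36) - 2 = 36 - 2 = 34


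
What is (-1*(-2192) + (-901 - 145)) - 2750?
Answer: -1604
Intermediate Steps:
(-1*(-2192) + (-901 - 145)) - 2750 = (2192 - 1046) - 2750 = 1146 - 2750 = -1604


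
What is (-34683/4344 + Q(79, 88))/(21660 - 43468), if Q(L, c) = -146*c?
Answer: 18615465/31577984 ≈ 0.58951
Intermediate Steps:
(-34683/4344 + Q(79, 88))/(21660 - 43468) = (-34683/4344 - 146*88)/(21660 - 43468) = (-34683*1/4344 - 12848)/(-21808) = (-11561/1448 - 12848)*(-1/21808) = -18615465/1448*(-1/21808) = 18615465/31577984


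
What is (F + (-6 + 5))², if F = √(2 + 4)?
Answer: (-1 + √6)² ≈ 2.1010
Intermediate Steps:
F = √6 ≈ 2.4495
(F + (-6 + 5))² = (√6 + (-6 + 5))² = (√6 - 1)² = (-1 + √6)²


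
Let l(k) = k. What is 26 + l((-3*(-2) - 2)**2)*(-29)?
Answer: -438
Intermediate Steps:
26 + l((-3*(-2) - 2)**2)*(-29) = 26 + (-3*(-2) - 2)**2*(-29) = 26 + (6 - 2)**2*(-29) = 26 + 4**2*(-29) = 26 + 16*(-29) = 26 - 464 = -438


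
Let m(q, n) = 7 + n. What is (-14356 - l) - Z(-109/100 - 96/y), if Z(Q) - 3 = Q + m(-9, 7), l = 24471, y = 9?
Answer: -11649673/300 ≈ -38832.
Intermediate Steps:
Z(Q) = 17 + Q (Z(Q) = 3 + (Q + (7 + 7)) = 3 + (Q + 14) = 3 + (14 + Q) = 17 + Q)
(-14356 - l) - Z(-109/100 - 96/y) = (-14356 - 1*24471) - (17 + (-109/100 - 96/9)) = (-14356 - 24471) - (17 + (-109*1/100 - 96*⅑)) = -38827 - (17 + (-109/100 - 32/3)) = -38827 - (17 - 3527/300) = -38827 - 1*1573/300 = -38827 - 1573/300 = -11649673/300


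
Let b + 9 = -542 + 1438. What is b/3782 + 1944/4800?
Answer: 241871/378200 ≈ 0.63953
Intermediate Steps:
b = 887 (b = -9 + (-542 + 1438) = -9 + 896 = 887)
b/3782 + 1944/4800 = 887/3782 + 1944/4800 = 887*(1/3782) + 1944*(1/4800) = 887/3782 + 81/200 = 241871/378200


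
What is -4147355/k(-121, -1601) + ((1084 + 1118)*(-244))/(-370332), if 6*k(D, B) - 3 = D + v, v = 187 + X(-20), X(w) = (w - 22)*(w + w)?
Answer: -255956942068/17991963 ≈ -14226.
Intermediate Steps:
X(w) = 2*w*(-22 + w) (X(w) = (-22 + w)*(2*w) = 2*w*(-22 + w))
v = 1867 (v = 187 + 2*(-20)*(-22 - 20) = 187 + 2*(-20)*(-42) = 187 + 1680 = 1867)
k(D, B) = 935/3 + D/6 (k(D, B) = 1/2 + (D + 1867)/6 = 1/2 + (1867 + D)/6 = 1/2 + (1867/6 + D/6) = 935/3 + D/6)
-4147355/k(-121, -1601) + ((1084 + 1118)*(-244))/(-370332) = -4147355/(935/3 + (1/6)*(-121)) + ((1084 + 1118)*(-244))/(-370332) = -4147355/(935/3 - 121/6) + (2202*(-244))*(-1/370332) = -4147355/583/2 - 537288*(-1/370332) = -4147355*2/583 + 44774/30861 = -8294710/583 + 44774/30861 = -255956942068/17991963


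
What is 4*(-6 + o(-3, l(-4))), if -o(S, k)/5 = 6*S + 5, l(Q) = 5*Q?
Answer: 236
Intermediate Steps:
o(S, k) = -25 - 30*S (o(S, k) = -5*(6*S + 5) = -5*(5 + 6*S) = -25 - 30*S)
4*(-6 + o(-3, l(-4))) = 4*(-6 + (-25 - 30*(-3))) = 4*(-6 + (-25 + 90)) = 4*(-6 + 65) = 4*59 = 236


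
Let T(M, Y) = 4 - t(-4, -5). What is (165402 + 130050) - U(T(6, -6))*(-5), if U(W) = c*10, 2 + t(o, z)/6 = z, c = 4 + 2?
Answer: 295752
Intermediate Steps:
c = 6
t(o, z) = -12 + 6*z
T(M, Y) = 46 (T(M, Y) = 4 - (-12 + 6*(-5)) = 4 - (-12 - 30) = 4 - 1*(-42) = 4 + 42 = 46)
U(W) = 60 (U(W) = 6*10 = 60)
(165402 + 130050) - U(T(6, -6))*(-5) = (165402 + 130050) - 60*(-5) = 295452 - 1*(-300) = 295452 + 300 = 295752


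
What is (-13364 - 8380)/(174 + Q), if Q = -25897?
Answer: 21744/25723 ≈ 0.84531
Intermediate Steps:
(-13364 - 8380)/(174 + Q) = (-13364 - 8380)/(174 - 25897) = -21744/(-25723) = -21744*(-1/25723) = 21744/25723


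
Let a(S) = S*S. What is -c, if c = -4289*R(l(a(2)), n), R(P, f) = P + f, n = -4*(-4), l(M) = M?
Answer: 85780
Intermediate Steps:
a(S) = S²
n = 16
c = -85780 (c = -4289*(2² + 16) = -4289*(4 + 16) = -4289*20 = -85780)
-c = -1*(-85780) = 85780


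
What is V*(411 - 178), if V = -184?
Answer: -42872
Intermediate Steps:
V*(411 - 178) = -184*(411 - 178) = -184*233 = -42872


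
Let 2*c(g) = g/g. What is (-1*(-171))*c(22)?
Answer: 171/2 ≈ 85.500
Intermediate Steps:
c(g) = 1/2 (c(g) = (g/g)/2 = (1/2)*1 = 1/2)
(-1*(-171))*c(22) = -1*(-171)*(1/2) = 171*(1/2) = 171/2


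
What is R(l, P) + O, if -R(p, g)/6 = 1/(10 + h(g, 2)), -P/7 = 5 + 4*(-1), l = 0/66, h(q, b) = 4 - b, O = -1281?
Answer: -2563/2 ≈ -1281.5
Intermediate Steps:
l = 0 (l = 0*(1/66) = 0)
P = -7 (P = -7*(5 + 4*(-1)) = -7*(5 - 4) = -7*1 = -7)
R(p, g) = -½ (R(p, g) = -6/(10 + (4 - 1*2)) = -6/(10 + (4 - 2)) = -6/(10 + 2) = -6/12 = -6*1/12 = -½)
R(l, P) + O = -½ - 1281 = -2563/2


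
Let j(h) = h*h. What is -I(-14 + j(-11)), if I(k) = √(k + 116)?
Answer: -√223 ≈ -14.933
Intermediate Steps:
j(h) = h²
I(k) = √(116 + k)
-I(-14 + j(-11)) = -√(116 + (-14 + (-11)²)) = -√(116 + (-14 + 121)) = -√(116 + 107) = -√223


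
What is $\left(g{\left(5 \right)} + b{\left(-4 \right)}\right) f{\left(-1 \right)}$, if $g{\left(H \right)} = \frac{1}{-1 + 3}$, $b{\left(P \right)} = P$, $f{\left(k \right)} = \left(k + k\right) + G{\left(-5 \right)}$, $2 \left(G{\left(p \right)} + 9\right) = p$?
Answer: $\frac{189}{4} \approx 47.25$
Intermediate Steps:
$G{\left(p \right)} = -9 + \frac{p}{2}$
$f{\left(k \right)} = - \frac{23}{2} + 2 k$ ($f{\left(k \right)} = \left(k + k\right) + \left(-9 + \frac{1}{2} \left(-5\right)\right) = 2 k - \frac{23}{2} = - \frac{23}{2} + 2 k$)
$g{\left(H \right)} = \frac{1}{2}$
$\left(g{\left(5 \right)} + b{\left(-4 \right)}\right) f{\left(-1 \right)} = \left(\frac{1}{2} - 4\right) \left(- \frac{23}{2} + 2 \left(-1\right)\right) = - \frac{7 \left(- \frac{23}{2} - 2\right)}{2} = \left(- \frac{7}{2}\right) \left(- \frac{27}{2}\right) = \frac{189}{4}$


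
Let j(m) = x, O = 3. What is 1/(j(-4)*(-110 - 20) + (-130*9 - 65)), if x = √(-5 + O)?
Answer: I/(65*(-19*I + 2*√2)) ≈ -0.00079216 + 0.00011792*I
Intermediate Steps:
x = I*√2 (x = √(-5 + 3) = √(-2) = I*√2 ≈ 1.4142*I)
j(m) = I*√2
1/(j(-4)*(-110 - 20) + (-130*9 - 65)) = 1/((I*√2)*(-110 - 20) + (-130*9 - 65)) = 1/((I*√2)*(-130) + (-1170 - 65)) = 1/(-130*I*√2 - 1235) = 1/(-1235 - 130*I*√2)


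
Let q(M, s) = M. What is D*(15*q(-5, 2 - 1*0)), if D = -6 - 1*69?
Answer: 5625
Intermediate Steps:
D = -75 (D = -6 - 69 = -75)
D*(15*q(-5, 2 - 1*0)) = -1125*(-5) = -75*(-75) = 5625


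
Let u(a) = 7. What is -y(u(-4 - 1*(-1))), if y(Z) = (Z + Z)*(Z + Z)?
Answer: -196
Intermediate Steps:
y(Z) = 4*Z² (y(Z) = (2*Z)*(2*Z) = 4*Z²)
-y(u(-4 - 1*(-1))) = -4*7² = -4*49 = -1*196 = -196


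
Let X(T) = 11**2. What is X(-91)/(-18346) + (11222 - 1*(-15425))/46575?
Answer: 483230287/854464950 ≈ 0.56554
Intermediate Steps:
X(T) = 121
X(-91)/(-18346) + (11222 - 1*(-15425))/46575 = 121/(-18346) + (11222 - 1*(-15425))/46575 = 121*(-1/18346) + (11222 + 15425)*(1/46575) = -121/18346 + 26647*(1/46575) = -121/18346 + 26647/46575 = 483230287/854464950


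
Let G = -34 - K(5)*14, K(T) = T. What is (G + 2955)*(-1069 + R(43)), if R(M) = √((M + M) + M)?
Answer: -3047719 + 2851*√129 ≈ -3.0153e+6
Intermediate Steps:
R(M) = √3*√M (R(M) = √(2*M + M) = √(3*M) = √3*√M)
G = -104 (G = -34 - 1*5*14 = -34 - 5*14 = -34 - 70 = -104)
(G + 2955)*(-1069 + R(43)) = (-104 + 2955)*(-1069 + √3*√43) = 2851*(-1069 + √129) = -3047719 + 2851*√129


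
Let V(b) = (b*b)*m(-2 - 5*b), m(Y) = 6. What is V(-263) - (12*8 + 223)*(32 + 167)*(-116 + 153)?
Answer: -1933783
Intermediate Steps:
V(b) = 6*b² (V(b) = (b*b)*6 = b²*6 = 6*b²)
V(-263) - (12*8 + 223)*(32 + 167)*(-116 + 153) = 6*(-263)² - (12*8 + 223)*(32 + 167)*(-116 + 153) = 6*69169 - (96 + 223)*199*37 = 415014 - 319*7363 = 415014 - 1*2348797 = 415014 - 2348797 = -1933783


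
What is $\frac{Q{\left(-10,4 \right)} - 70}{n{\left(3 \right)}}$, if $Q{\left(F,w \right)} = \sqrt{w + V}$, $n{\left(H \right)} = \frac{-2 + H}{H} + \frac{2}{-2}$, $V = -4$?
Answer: $105$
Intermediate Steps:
$n{\left(H \right)} = -1 + \frac{-2 + H}{H}$ ($n{\left(H \right)} = \frac{-2 + H}{H} + 2 \left(- \frac{1}{2}\right) = \frac{-2 + H}{H} - 1 = -1 + \frac{-2 + H}{H}$)
$Q{\left(F,w \right)} = \sqrt{-4 + w}$ ($Q{\left(F,w \right)} = \sqrt{w - 4} = \sqrt{-4 + w}$)
$\frac{Q{\left(-10,4 \right)} - 70}{n{\left(3 \right)}} = \frac{\sqrt{-4 + 4} - 70}{\left(-2\right) \frac{1}{3}} = \frac{\sqrt{0} - 70}{\left(-2\right) \frac{1}{3}} = \frac{0 - 70}{- \frac{2}{3}} = \left(- \frac{3}{2}\right) \left(-70\right) = 105$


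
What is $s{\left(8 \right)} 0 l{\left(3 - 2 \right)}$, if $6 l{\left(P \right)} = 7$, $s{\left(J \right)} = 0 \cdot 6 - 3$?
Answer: $0$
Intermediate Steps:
$s{\left(J \right)} = -3$ ($s{\left(J \right)} = 0 - 3 = -3$)
$l{\left(P \right)} = \frac{7}{6}$ ($l{\left(P \right)} = \frac{1}{6} \cdot 7 = \frac{7}{6}$)
$s{\left(8 \right)} 0 l{\left(3 - 2 \right)} = \left(-3\right) 0 \cdot \frac{7}{6} = 0 \cdot \frac{7}{6} = 0$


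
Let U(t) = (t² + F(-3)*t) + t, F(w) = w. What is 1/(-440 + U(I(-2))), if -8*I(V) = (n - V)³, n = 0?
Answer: -1/437 ≈ -0.0022883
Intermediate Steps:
I(V) = V³/8 (I(V) = -(0 - V)³/8 = -(-V³)/8 = -(-1)*V³/8 = V³/8)
U(t) = t² - 2*t (U(t) = (t² - 3*t) + t = t² - 2*t)
1/(-440 + U(I(-2))) = 1/(-440 + ((⅛)*(-2)³)*(-2 + (⅛)*(-2)³)) = 1/(-440 + ((⅛)*(-8))*(-2 + (⅛)*(-8))) = 1/(-440 - (-2 - 1)) = 1/(-440 - 1*(-3)) = 1/(-440 + 3) = 1/(-437) = -1/437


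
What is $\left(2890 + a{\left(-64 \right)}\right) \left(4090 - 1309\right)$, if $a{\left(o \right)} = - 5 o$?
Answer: $8927010$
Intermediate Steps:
$\left(2890 + a{\left(-64 \right)}\right) \left(4090 - 1309\right) = \left(2890 - -320\right) \left(4090 - 1309\right) = \left(2890 + 320\right) 2781 = 3210 \cdot 2781 = 8927010$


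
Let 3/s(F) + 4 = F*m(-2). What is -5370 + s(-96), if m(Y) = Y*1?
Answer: -1009557/188 ≈ -5370.0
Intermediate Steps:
m(Y) = Y
s(F) = 3/(-4 - 2*F) (s(F) = 3/(-4 + F*(-2)) = 3/(-4 - 2*F))
-5370 + s(-96) = -5370 + 3/(2*(-2 - 1*(-96))) = -5370 + 3/(2*(-2 + 96)) = -5370 + (3/2)/94 = -5370 + (3/2)*(1/94) = -5370 + 3/188 = -1009557/188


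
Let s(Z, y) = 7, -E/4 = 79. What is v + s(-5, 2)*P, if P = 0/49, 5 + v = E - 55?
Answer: -376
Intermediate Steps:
E = -316 (E = -4*79 = -316)
v = -376 (v = -5 + (-316 - 55) = -5 - 371 = -376)
P = 0 (P = 0*(1/49) = 0)
v + s(-5, 2)*P = -376 + 7*0 = -376 + 0 = -376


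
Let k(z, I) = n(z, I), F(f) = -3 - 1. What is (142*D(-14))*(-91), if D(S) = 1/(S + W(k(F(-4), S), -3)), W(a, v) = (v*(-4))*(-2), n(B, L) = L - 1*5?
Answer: 6461/19 ≈ 340.05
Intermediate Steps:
F(f) = -4
n(B, L) = -5 + L (n(B, L) = L - 5 = -5 + L)
k(z, I) = -5 + I
W(a, v) = 8*v (W(a, v) = -4*v*(-2) = 8*v)
D(S) = 1/(-24 + S) (D(S) = 1/(S + 8*(-3)) = 1/(S - 24) = 1/(-24 + S))
(142*D(-14))*(-91) = (142/(-24 - 14))*(-91) = (142/(-38))*(-91) = (142*(-1/38))*(-91) = -71/19*(-91) = 6461/19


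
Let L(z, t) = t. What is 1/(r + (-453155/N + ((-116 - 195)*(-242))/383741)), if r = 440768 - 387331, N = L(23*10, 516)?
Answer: 198010356/10407224075909 ≈ 1.9026e-5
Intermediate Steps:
N = 516
r = 53437
1/(r + (-453155/N + ((-116 - 195)*(-242))/383741)) = 1/(53437 + (-453155/516 + ((-116 - 195)*(-242))/383741)) = 1/(53437 + (-453155*1/516 - 311*(-242)*(1/383741))) = 1/(53437 + (-453155/516 + 75262*(1/383741))) = 1/(53437 + (-453155/516 + 75262/383741)) = 1/(53437 - 173855317663/198010356) = 1/(10407224075909/198010356) = 198010356/10407224075909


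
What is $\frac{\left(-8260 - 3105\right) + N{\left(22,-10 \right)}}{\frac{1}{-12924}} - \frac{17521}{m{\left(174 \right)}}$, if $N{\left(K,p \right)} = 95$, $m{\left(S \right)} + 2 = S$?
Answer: $\frac{25052381039}{172} \approx 1.4565 \cdot 10^{8}$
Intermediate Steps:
$m{\left(S \right)} = -2 + S$
$\frac{\left(-8260 - 3105\right) + N{\left(22,-10 \right)}}{\frac{1}{-12924}} - \frac{17521}{m{\left(174 \right)}} = \frac{\left(-8260 - 3105\right) + 95}{\frac{1}{-12924}} - \frac{17521}{-2 + 174} = \frac{-11365 + 95}{- \frac{1}{12924}} - \frac{17521}{172} = \left(-11270\right) \left(-12924\right) - \frac{17521}{172} = 145653480 - \frac{17521}{172} = \frac{25052381039}{172}$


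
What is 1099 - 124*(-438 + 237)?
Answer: 26023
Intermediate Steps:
1099 - 124*(-438 + 237) = 1099 - 124*(-201) = 1099 + 24924 = 26023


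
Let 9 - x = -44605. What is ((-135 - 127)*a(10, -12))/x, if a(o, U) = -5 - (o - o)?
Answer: 655/22307 ≈ 0.029363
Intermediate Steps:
x = 44614 (x = 9 - 1*(-44605) = 9 + 44605 = 44614)
a(o, U) = -5 (a(o, U) = -5 - 1*0 = -5 + 0 = -5)
((-135 - 127)*a(10, -12))/x = ((-135 - 127)*(-5))/44614 = -262*(-5)*(1/44614) = 1310*(1/44614) = 655/22307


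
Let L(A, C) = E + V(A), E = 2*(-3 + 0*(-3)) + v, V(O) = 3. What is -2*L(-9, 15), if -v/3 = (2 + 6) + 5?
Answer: 84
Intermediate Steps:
v = -39 (v = -3*((2 + 6) + 5) = -3*(8 + 5) = -3*13 = -39)
E = -45 (E = 2*(-3 + 0*(-3)) - 39 = 2*(-3 + 0) - 39 = 2*(-3) - 39 = -6 - 39 = -45)
L(A, C) = -42 (L(A, C) = -45 + 3 = -42)
-2*L(-9, 15) = -2*(-42) = 84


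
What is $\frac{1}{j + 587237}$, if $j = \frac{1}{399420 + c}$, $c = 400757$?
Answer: $\frac{800177}{469893540950} \approx 1.7029 \cdot 10^{-6}$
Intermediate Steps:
$j = \frac{1}{800177}$ ($j = \frac{1}{399420 + 400757} = \frac{1}{800177} \approx 1.2497 \cdot 10^{-6}$)
$\frac{1}{j + 587237} = \frac{1}{\frac{1}{800177} + 587237} = \frac{1}{\frac{469893540950}{800177}} = \frac{800177}{469893540950}$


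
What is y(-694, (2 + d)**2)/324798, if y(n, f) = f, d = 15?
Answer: 289/324798 ≈ 0.00088978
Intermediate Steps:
y(-694, (2 + d)**2)/324798 = (2 + 15)**2/324798 = 17**2*(1/324798) = 289*(1/324798) = 289/324798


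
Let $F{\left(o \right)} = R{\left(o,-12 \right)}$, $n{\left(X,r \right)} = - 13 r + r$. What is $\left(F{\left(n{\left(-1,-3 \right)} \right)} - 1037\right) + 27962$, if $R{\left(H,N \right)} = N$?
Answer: $26913$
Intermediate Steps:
$n{\left(X,r \right)} = - 12 r$
$F{\left(o \right)} = -12$
$\left(F{\left(n{\left(-1,-3 \right)} \right)} - 1037\right) + 27962 = \left(-12 - 1037\right) + 27962 = -1049 + 27962 = 26913$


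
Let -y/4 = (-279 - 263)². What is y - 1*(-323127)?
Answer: -851929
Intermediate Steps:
y = -1175056 (y = -4*(-279 - 263)² = -4*(-542)² = -4*293764 = -1175056)
y - 1*(-323127) = -1175056 - 1*(-323127) = -1175056 + 323127 = -851929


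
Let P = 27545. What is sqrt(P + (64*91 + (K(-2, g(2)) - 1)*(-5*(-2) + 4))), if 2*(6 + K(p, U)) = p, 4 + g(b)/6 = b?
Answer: sqrt(33257) ≈ 182.36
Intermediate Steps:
g(b) = -24 + 6*b
K(p, U) = -6 + p/2
sqrt(P + (64*91 + (K(-2, g(2)) - 1)*(-5*(-2) + 4))) = sqrt(27545 + (64*91 + ((-6 + (1/2)*(-2)) - 1)*(-5*(-2) + 4))) = sqrt(27545 + (5824 + ((-6 - 1) - 1)*(10 + 4))) = sqrt(27545 + (5824 + (-7 - 1)*14)) = sqrt(27545 + (5824 - 8*14)) = sqrt(27545 + (5824 - 112)) = sqrt(27545 + 5712) = sqrt(33257)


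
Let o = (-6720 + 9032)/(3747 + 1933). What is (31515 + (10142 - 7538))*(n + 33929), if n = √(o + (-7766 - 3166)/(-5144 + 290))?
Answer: 1157623551 + 34119*√877335348190/574390 ≈ 1.1577e+9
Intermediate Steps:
o = 289/710 (o = 2312/5680 = 2312*(1/5680) = 289/710 ≈ 0.40704)
n = √877335348190/574390 (n = √(289/710 + (-7766 - 3166)/(-5144 + 290)) = √(289/710 - 10932/(-4854)) = √(289/710 - 10932*(-1/4854)) = √(289/710 + 1822/809) = √(1527421/574390) = √877335348190/574390 ≈ 1.6307)
(31515 + (10142 - 7538))*(n + 33929) = (31515 + (10142 - 7538))*(√877335348190/574390 + 33929) = (31515 + 2604)*(33929 + √877335348190/574390) = 34119*(33929 + √877335348190/574390) = 1157623551 + 34119*√877335348190/574390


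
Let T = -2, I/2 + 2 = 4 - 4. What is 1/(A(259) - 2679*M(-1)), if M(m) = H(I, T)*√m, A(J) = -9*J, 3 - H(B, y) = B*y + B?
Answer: -259/1401178 - 893*I/4203534 ≈ -0.00018484 - 0.00021244*I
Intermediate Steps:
I = -4 (I = -4 + 2*(4 - 4) = -4 + 2*0 = -4 + 0 = -4)
H(B, y) = 3 - B - B*y (H(B, y) = 3 - (B*y + B) = 3 - (B + B*y) = 3 + (-B - B*y) = 3 - B - B*y)
M(m) = -√m (M(m) = (3 - 1*(-4) - 1*(-4)*(-2))*√m = (3 + 4 - 8)*√m = -√m)
1/(A(259) - 2679*M(-1)) = 1/(-9*259 - (-2679)*√(-1)) = 1/(-2331 - (-2679)*I) = 1/(-2331 + 2679*I) = (-2331 - 2679*I)/12610602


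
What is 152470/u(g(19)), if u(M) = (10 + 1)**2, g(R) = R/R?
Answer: 152470/121 ≈ 1260.1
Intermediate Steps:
g(R) = 1
u(M) = 121 (u(M) = 11**2 = 121)
152470/u(g(19)) = 152470/121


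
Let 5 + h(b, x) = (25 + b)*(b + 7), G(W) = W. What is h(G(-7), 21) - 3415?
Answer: -3420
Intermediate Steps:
h(b, x) = -5 + (7 + b)*(25 + b) (h(b, x) = -5 + (25 + b)*(b + 7) = -5 + (25 + b)*(7 + b) = -5 + (7 + b)*(25 + b))
h(G(-7), 21) - 3415 = (170 + (-7)² + 32*(-7)) - 3415 = (170 + 49 - 224) - 3415 = -5 - 3415 = -3420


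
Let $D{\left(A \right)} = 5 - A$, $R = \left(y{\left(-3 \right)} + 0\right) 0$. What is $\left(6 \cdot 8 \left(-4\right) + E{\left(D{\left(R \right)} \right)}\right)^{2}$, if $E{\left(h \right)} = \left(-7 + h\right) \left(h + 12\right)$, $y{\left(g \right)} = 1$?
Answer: $51076$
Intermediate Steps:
$R = 0$ ($R = \left(1 + 0\right) 0 = 1 \cdot 0 = 0$)
$E{\left(h \right)} = \left(-7 + h\right) \left(12 + h\right)$
$\left(6 \cdot 8 \left(-4\right) + E{\left(D{\left(R \right)} \right)}\right)^{2} = \left(6 \cdot 8 \left(-4\right) + \left(-84 + \left(5 - 0\right)^{2} + 5 \left(5 - 0\right)\right)\right)^{2} = \left(48 \left(-4\right) + \left(-84 + \left(5 + 0\right)^{2} + 5 \left(5 + 0\right)\right)\right)^{2} = \left(-192 + \left(-84 + 5^{2} + 5 \cdot 5\right)\right)^{2} = \left(-192 + \left(-84 + 25 + 25\right)\right)^{2} = \left(-192 - 34\right)^{2} = \left(-226\right)^{2} = 51076$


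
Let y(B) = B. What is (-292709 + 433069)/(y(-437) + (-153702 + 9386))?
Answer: -140360/144753 ≈ -0.96965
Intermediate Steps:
(-292709 + 433069)/(y(-437) + (-153702 + 9386)) = (-292709 + 433069)/(-437 + (-153702 + 9386)) = 140360/(-437 - 144316) = 140360/(-144753) = 140360*(-1/144753) = -140360/144753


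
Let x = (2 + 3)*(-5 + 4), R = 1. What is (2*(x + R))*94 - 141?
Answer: -893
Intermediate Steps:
x = -5 (x = 5*(-1) = -5)
(2*(x + R))*94 - 141 = (2*(-5 + 1))*94 - 141 = (2*(-4))*94 - 141 = -8*94 - 141 = -752 - 141 = -893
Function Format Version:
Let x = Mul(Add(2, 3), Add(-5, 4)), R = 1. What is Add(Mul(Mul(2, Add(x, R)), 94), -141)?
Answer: -893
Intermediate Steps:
x = -5 (x = Mul(5, -1) = -5)
Add(Mul(Mul(2, Add(x, R)), 94), -141) = Add(Mul(Mul(2, Add(-5, 1)), 94), -141) = Add(Mul(Mul(2, -4), 94), -141) = Add(Mul(-8, 94), -141) = Add(-752, -141) = -893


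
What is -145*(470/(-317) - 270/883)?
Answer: 72587000/279911 ≈ 259.32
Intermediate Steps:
-145*(470/(-317) - 270/883) = -145*(470*(-1/317) - 270*1/883) = -145*(-470/317 - 270/883) = -145*(-500600/279911) = 72587000/279911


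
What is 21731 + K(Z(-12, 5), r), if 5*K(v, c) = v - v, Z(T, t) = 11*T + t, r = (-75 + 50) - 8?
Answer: 21731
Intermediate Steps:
r = -33 (r = -25 - 8 = -33)
Z(T, t) = t + 11*T
K(v, c) = 0 (K(v, c) = (v - v)/5 = (1/5)*0 = 0)
21731 + K(Z(-12, 5), r) = 21731 + 0 = 21731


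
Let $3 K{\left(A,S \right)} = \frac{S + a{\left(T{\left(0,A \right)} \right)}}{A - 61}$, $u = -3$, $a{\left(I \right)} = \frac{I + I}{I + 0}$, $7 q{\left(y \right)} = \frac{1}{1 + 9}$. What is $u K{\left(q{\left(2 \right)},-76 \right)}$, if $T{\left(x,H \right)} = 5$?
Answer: $- \frac{5180}{4269} \approx -1.2134$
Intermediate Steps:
$q{\left(y \right)} = \frac{1}{70}$ ($q{\left(y \right)} = \frac{1}{7 \left(1 + 9\right)} = \frac{1}{7 \cdot 10} = \frac{1}{7} \cdot \frac{1}{10} = \frac{1}{70}$)
$a{\left(I \right)} = 2$ ($a{\left(I \right)} = \frac{2 I}{I} = 2$)
$K{\left(A,S \right)} = \frac{2 + S}{3 \left(-61 + A\right)}$ ($K{\left(A,S \right)} = \frac{\left(S + 2\right) \frac{1}{A - 61}}{3} = \frac{\left(2 + S\right) \frac{1}{-61 + A}}{3} = \frac{\frac{1}{-61 + A} \left(2 + S\right)}{3} = \frac{2 + S}{3 \left(-61 + A\right)}$)
$u K{\left(q{\left(2 \right)},-76 \right)} = - 3 \frac{2 - 76}{3 \left(-61 + \frac{1}{70}\right)} = - 3 \cdot \frac{1}{3} \frac{1}{- \frac{4269}{70}} \left(-74\right) = - 3 \cdot \frac{1}{3} \left(- \frac{70}{4269}\right) \left(-74\right) = \left(-3\right) \frac{5180}{12807} = - \frac{5180}{4269}$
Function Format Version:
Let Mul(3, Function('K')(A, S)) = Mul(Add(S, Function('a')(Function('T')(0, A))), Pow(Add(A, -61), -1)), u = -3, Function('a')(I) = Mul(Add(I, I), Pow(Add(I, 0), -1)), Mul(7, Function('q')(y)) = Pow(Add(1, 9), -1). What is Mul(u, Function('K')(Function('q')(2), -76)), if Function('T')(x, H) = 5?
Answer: Rational(-5180, 4269) ≈ -1.2134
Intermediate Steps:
Function('q')(y) = Rational(1, 70) (Function('q')(y) = Mul(Rational(1, 7), Pow(Add(1, 9), -1)) = Mul(Rational(1, 7), Pow(10, -1)) = Mul(Rational(1, 7), Rational(1, 10)) = Rational(1, 70))
Function('a')(I) = 2 (Function('a')(I) = Mul(Mul(2, I), Pow(I, -1)) = 2)
Function('K')(A, S) = Mul(Rational(1, 3), Pow(Add(-61, A), -1), Add(2, S)) (Function('K')(A, S) = Mul(Rational(1, 3), Mul(Add(S, 2), Pow(Add(A, -61), -1))) = Mul(Rational(1, 3), Mul(Add(2, S), Pow(Add(-61, A), -1))) = Mul(Rational(1, 3), Mul(Pow(Add(-61, A), -1), Add(2, S))) = Mul(Rational(1, 3), Pow(Add(-61, A), -1), Add(2, S)))
Mul(u, Function('K')(Function('q')(2), -76)) = Mul(-3, Mul(Rational(1, 3), Pow(Add(-61, Rational(1, 70)), -1), Add(2, -76))) = Mul(-3, Mul(Rational(1, 3), Pow(Rational(-4269, 70), -1), -74)) = Mul(-3, Mul(Rational(1, 3), Rational(-70, 4269), -74)) = Mul(-3, Rational(5180, 12807)) = Rational(-5180, 4269)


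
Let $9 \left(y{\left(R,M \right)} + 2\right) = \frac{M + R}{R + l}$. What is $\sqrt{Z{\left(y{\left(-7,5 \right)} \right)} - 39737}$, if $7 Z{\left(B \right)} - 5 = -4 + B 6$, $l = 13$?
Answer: $\frac{2 i \sqrt{4381181}}{21} \approx 199.35 i$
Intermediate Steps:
$y{\left(R,M \right)} = -2 + \frac{M + R}{9 \left(13 + R\right)}$ ($y{\left(R,M \right)} = -2 + \frac{\left(M + R\right) \frac{1}{R + 13}}{9} = -2 + \frac{\left(M + R\right) \frac{1}{13 + R}}{9} = -2 + \frac{\frac{1}{13 + R} \left(M + R\right)}{9} = -2 + \frac{M + R}{9 \left(13 + R\right)}$)
$Z{\left(B \right)} = \frac{1}{7} + \frac{6 B}{7}$ ($Z{\left(B \right)} = \frac{5}{7} + \frac{-4 + B 6}{7} = \frac{5}{7} + \frac{-4 + 6 B}{7} = \frac{5}{7} + \left(- \frac{4}{7} + \frac{6 B}{7}\right) = \frac{1}{7} + \frac{6 B}{7}$)
$\sqrt{Z{\left(y{\left(-7,5 \right)} \right)} - 39737} = \sqrt{\left(\frac{1}{7} + \frac{6 \frac{-234 + 5 - -119}{9 \left(13 - 7\right)}}{7}\right) - 39737} = \sqrt{\left(\frac{1}{7} + \frac{6 \frac{-234 + 5 + 119}{9 \cdot 6}}{7}\right) - 39737} = \sqrt{\left(\frac{1}{7} + \frac{6 \cdot \frac{1}{9} \cdot \frac{1}{6} \left(-110\right)}{7}\right) - 39737} = \sqrt{\left(\frac{1}{7} + \frac{6}{7} \left(- \frac{55}{27}\right)\right) - 39737} = \sqrt{\left(\frac{1}{7} - \frac{110}{63}\right) - 39737} = \sqrt{- \frac{101}{63} - 39737} = \sqrt{- \frac{2503532}{63}} = \frac{2 i \sqrt{4381181}}{21}$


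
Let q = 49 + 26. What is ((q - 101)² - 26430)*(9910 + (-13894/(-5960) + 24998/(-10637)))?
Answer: -4045041164977723/15849130 ≈ -2.5522e+8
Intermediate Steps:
q = 75
((q - 101)² - 26430)*(9910 + (-13894/(-5960) + 24998/(-10637))) = ((75 - 101)² - 26430)*(9910 + (-13894/(-5960) + 24998/(-10637))) = ((-26)² - 26430)*(9910 + (-13894*(-1/5960) + 24998*(-1/10637))) = (676 - 26430)*(9910 + (6947/2980 - 24998/10637)) = -25754*(9910 - 598801/31698260) = -25754*314129157799/31698260 = -4045041164977723/15849130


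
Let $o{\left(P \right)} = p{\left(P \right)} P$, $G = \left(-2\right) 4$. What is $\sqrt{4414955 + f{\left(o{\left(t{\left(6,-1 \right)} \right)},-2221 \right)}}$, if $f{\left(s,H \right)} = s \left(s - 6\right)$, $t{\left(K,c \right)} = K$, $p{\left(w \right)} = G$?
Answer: $\sqrt{4417547} \approx 2101.8$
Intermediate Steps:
$G = -8$
$p{\left(w \right)} = -8$
$o{\left(P \right)} = - 8 P$
$f{\left(s,H \right)} = s \left(-6 + s\right)$
$\sqrt{4414955 + f{\left(o{\left(t{\left(6,-1 \right)} \right)},-2221 \right)}} = \sqrt{4414955 + \left(-8\right) 6 \left(-6 - 48\right)} = \sqrt{4414955 - 48 \left(-6 - 48\right)} = \sqrt{4414955 - -2592} = \sqrt{4414955 + 2592} = \sqrt{4417547}$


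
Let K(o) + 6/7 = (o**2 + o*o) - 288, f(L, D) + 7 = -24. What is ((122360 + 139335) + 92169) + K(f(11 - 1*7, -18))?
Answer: 2488480/7 ≈ 3.5550e+5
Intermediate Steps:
f(L, D) = -31 (f(L, D) = -7 - 24 = -31)
K(o) = -2022/7 + 2*o**2 (K(o) = -6/7 + ((o**2 + o*o) - 288) = -6/7 + ((o**2 + o**2) - 288) = -6/7 + (2*o**2 - 288) = -6/7 + (-288 + 2*o**2) = -2022/7 + 2*o**2)
((122360 + 139335) + 92169) + K(f(11 - 1*7, -18)) = ((122360 + 139335) + 92169) + (-2022/7 + 2*(-31)**2) = (261695 + 92169) + (-2022/7 + 2*961) = 353864 + (-2022/7 + 1922) = 353864 + 11432/7 = 2488480/7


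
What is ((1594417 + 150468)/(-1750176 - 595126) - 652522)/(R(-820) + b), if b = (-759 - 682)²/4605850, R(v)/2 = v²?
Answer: -3524310973489047325/7263340672296601131 ≈ -0.48522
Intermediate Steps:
R(v) = 2*v²
b = 2076481/4605850 (b = (-1441)²*(1/4605850) = 2076481*(1/4605850) = 2076481/4605850 ≈ 0.45084)
((1594417 + 150468)/(-1750176 - 595126) - 652522)/(R(-820) + b) = ((1594417 + 150468)/(-1750176 - 595126) - 652522)/(2*(-820)² + 2076481/4605850) = (1744885/(-2345302) - 652522)/(2*672400 + 2076481/4605850) = (1744885*(-1/2345302) - 652522)/(1344800 + 2076481/4605850) = (-1744885/2345302 - 652522)/(6193949156481/4605850) = -1530362896529/2345302*4605850/6193949156481 = -3524310973489047325/7263340672296601131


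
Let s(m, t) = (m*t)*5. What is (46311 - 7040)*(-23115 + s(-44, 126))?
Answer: -1996341285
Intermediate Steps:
s(m, t) = 5*m*t
(46311 - 7040)*(-23115 + s(-44, 126)) = (46311 - 7040)*(-23115 + 5*(-44)*126) = 39271*(-23115 - 27720) = 39271*(-50835) = -1996341285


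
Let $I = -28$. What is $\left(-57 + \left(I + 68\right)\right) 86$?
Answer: $-1462$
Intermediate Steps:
$\left(-57 + \left(I + 68\right)\right) 86 = \left(-57 + \left(-28 + 68\right)\right) 86 = \left(-57 + 40\right) 86 = \left(-17\right) 86 = -1462$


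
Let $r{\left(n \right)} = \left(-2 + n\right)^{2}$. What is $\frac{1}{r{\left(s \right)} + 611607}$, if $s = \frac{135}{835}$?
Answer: $\frac{27889}{17057201872} \approx 1.635 \cdot 10^{-6}$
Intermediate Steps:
$s = \frac{27}{167}$ ($s = 135 \cdot \frac{1}{835} = \frac{27}{167} \approx 0.16168$)
$\frac{1}{r{\left(s \right)} + 611607} = \frac{1}{\left(-2 + \frac{27}{167}\right)^{2} + 611607} = \frac{1}{\left(- \frac{307}{167}\right)^{2} + 611607} = \frac{1}{\frac{94249}{27889} + 611607} = \frac{1}{\frac{17057201872}{27889}} = \frac{27889}{17057201872}$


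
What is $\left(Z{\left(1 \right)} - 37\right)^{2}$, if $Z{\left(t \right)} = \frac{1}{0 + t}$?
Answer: $1296$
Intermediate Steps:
$Z{\left(t \right)} = \frac{1}{t}$
$\left(Z{\left(1 \right)} - 37\right)^{2} = \left(1^{-1} - 37\right)^{2} = \left(1 - 37\right)^{2} = \left(-36\right)^{2} = 1296$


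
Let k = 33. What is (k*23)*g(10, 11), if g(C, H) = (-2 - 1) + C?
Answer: 5313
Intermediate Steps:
g(C, H) = -3 + C
(k*23)*g(10, 11) = (33*23)*(-3 + 10) = 759*7 = 5313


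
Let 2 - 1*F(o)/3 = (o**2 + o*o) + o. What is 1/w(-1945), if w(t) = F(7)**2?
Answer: 1/95481 ≈ 1.0473e-5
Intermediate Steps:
F(o) = 6 - 6*o**2 - 3*o (F(o) = 6 - 3*((o**2 + o*o) + o) = 6 - 3*((o**2 + o**2) + o) = 6 - 3*(2*o**2 + o) = 6 - 3*(o + 2*o**2) = 6 + (-6*o**2 - 3*o) = 6 - 6*o**2 - 3*o)
w(t) = 95481 (w(t) = (6 - 6*7**2 - 3*7)**2 = (6 - 6*49 - 21)**2 = (6 - 294 - 21)**2 = (-309)**2 = 95481)
1/w(-1945) = 1/95481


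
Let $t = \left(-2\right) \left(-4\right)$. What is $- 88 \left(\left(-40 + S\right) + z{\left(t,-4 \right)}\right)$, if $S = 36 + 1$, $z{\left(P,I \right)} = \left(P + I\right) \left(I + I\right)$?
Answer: $3080$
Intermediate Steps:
$t = 8$
$z{\left(P,I \right)} = 2 I \left(I + P\right)$ ($z{\left(P,I \right)} = \left(I + P\right) 2 I = 2 I \left(I + P\right)$)
$S = 37$
$- 88 \left(\left(-40 + S\right) + z{\left(t,-4 \right)}\right) = - 88 \left(\left(-40 + 37\right) + 2 \left(-4\right) \left(-4 + 8\right)\right) = - 88 \left(-3 + 2 \left(-4\right) 4\right) = - 88 \left(-3 - 32\right) = \left(-88\right) \left(-35\right) = 3080$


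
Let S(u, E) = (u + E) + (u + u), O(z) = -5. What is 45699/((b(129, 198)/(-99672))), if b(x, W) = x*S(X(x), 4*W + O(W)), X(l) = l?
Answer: -759151788/25241 ≈ -30076.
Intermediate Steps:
S(u, E) = E + 3*u (S(u, E) = (E + u) + 2*u = E + 3*u)
b(x, W) = x*(-5 + 3*x + 4*W) (b(x, W) = x*((4*W - 5) + 3*x) = x*((-5 + 4*W) + 3*x) = x*(-5 + 3*x + 4*W))
45699/((b(129, 198)/(-99672))) = 45699/(((129*(-5 + 3*129 + 4*198))/(-99672))) = 45699/(((129*(-5 + 387 + 792))*(-1/99672))) = 45699/(((129*1174)*(-1/99672))) = 45699/((151446*(-1/99672))) = 45699/(-25241/16612) = 45699*(-16612/25241) = -759151788/25241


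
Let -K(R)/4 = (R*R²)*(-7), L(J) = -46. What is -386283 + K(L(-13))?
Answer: -3111691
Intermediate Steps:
K(R) = 28*R³ (K(R) = -4*R*R²*(-7) = -4*R³*(-7) = -(-28)*R³ = 28*R³)
-386283 + K(L(-13)) = -386283 + 28*(-46)³ = -386283 + 28*(-97336) = -386283 - 2725408 = -3111691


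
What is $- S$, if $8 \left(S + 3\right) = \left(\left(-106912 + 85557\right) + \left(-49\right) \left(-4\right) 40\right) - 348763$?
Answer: $\frac{181151}{4} \approx 45288.0$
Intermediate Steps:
$S = - \frac{181151}{4}$ ($S = -3 + \frac{\left(\left(-106912 + 85557\right) + \left(-49\right) \left(-4\right) 40\right) - 348763}{8} = -3 + \frac{\left(-21355 + 196 \cdot 40\right) - 348763}{8} = -3 + \frac{\left(-21355 + 7840\right) - 348763}{8} = -3 + \frac{-13515 - 348763}{8} = -3 + \frac{1}{8} \left(-362278\right) = -3 - \frac{181139}{4} = - \frac{181151}{4} \approx -45288.0$)
$- S = \left(-1\right) \left(- \frac{181151}{4}\right) = \frac{181151}{4}$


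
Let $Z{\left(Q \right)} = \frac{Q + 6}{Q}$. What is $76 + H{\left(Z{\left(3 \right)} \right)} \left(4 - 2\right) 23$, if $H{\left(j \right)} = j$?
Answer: $214$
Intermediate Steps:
$Z{\left(Q \right)} = \frac{6 + Q}{Q}$
$76 + H{\left(Z{\left(3 \right)} \right)} \left(4 - 2\right) 23 = 76 + \frac{6 + 3}{3} \left(4 - 2\right) 23 = 76 + \frac{1}{3} \cdot 9 \cdot 2 \cdot 23 = 76 + 3 \cdot 2 \cdot 23 = 76 + 6 \cdot 23 = 76 + 138 = 214$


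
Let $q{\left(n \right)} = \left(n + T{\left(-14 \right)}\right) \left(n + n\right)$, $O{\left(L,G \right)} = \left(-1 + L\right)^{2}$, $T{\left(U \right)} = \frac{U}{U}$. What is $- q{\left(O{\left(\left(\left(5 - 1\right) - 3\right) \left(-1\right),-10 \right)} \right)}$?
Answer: $-40$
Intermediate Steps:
$T{\left(U \right)} = 1$
$q{\left(n \right)} = 2 n \left(1 + n\right)$ ($q{\left(n \right)} = \left(n + 1\right) \left(n + n\right) = \left(1 + n\right) 2 n = 2 n \left(1 + n\right)$)
$- q{\left(O{\left(\left(\left(5 - 1\right) - 3\right) \left(-1\right),-10 \right)} \right)} = - 2 \left(-1 + \left(\left(5 - 1\right) - 3\right) \left(-1\right)\right)^{2} \left(1 + \left(-1 + \left(\left(5 - 1\right) - 3\right) \left(-1\right)\right)^{2}\right) = - 2 \left(-1 + \left(4 - 3\right) \left(-1\right)\right)^{2} \left(1 + \left(-1 + \left(4 - 3\right) \left(-1\right)\right)^{2}\right) = - 2 \left(-1 + 1 \left(-1\right)\right)^{2} \left(1 + \left(-1 + 1 \left(-1\right)\right)^{2}\right) = - 2 \left(-1 - 1\right)^{2} \left(1 + \left(-1 - 1\right)^{2}\right) = - 2 \left(-2\right)^{2} \left(1 + \left(-2\right)^{2}\right) = - 2 \cdot 4 \left(1 + 4\right) = - 2 \cdot 4 \cdot 5 = \left(-1\right) 40 = -40$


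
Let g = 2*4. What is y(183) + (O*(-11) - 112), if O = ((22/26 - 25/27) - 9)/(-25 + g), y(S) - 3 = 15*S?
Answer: 15693955/5967 ≈ 2630.1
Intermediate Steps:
y(S) = 3 + 15*S
g = 8
O = 3187/5967 (O = ((22/26 - 25/27) - 9)/(-25 + 8) = ((22*(1/26) - 25*1/27) - 9)/(-17) = ((11/13 - 25/27) - 9)*(-1/17) = (-28/351 - 9)*(-1/17) = -3187/351*(-1/17) = 3187/5967 ≈ 0.53410)
y(183) + (O*(-11) - 112) = (3 + 15*183) + ((3187/5967)*(-11) - 112) = (3 + 2745) + (-35057/5967 - 112) = 2748 - 703361/5967 = 15693955/5967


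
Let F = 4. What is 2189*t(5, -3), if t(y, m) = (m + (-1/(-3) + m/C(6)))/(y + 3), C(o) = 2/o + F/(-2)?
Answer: -28457/120 ≈ -237.14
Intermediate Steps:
C(o) = -2 + 2/o (C(o) = 2/o + 4/(-2) = 2/o + 4*(-½) = 2/o - 2 = -2 + 2/o)
t(y, m) = (⅓ + 2*m/5)/(3 + y) (t(y, m) = (m + (-1/(-3) + m/(-2 + 2/6)))/(y + 3) = (m + (-1*(-⅓) + m/(-2 + 2*(⅙))))/(3 + y) = (m + (⅓ + m/(-2 + ⅓)))/(3 + y) = (m + (⅓ + m/(-5/3)))/(3 + y) = (m + (⅓ + m*(-⅗)))/(3 + y) = (m + (⅓ - 3*m/5))/(3 + y) = (⅓ + 2*m/5)/(3 + y))
2189*t(5, -3) = 2189*((5 + 6*(-3))/(15*(3 + 5))) = 2189*((1/15)*(5 - 18)/8) = 2189*((1/15)*(⅛)*(-13)) = 2189*(-13/120) = -28457/120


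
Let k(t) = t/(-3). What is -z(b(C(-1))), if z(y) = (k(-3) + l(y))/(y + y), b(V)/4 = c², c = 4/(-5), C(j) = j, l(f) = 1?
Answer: -25/64 ≈ -0.39063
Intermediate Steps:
c = -⅘ (c = 4*(-⅕) = -⅘ ≈ -0.80000)
k(t) = -t/3 (k(t) = t*(-⅓) = -t/3)
b(V) = 64/25 (b(V) = 4*(-⅘)² = 4*(16/25) = 64/25)
z(y) = 1/y (z(y) = (-⅓*(-3) + 1)/(y + y) = (1 + 1)/((2*y)) = 2*(1/(2*y)) = 1/y)
-z(b(C(-1))) = -1/64/25 = -1*25/64 = -25/64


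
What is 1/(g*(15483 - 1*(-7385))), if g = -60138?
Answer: -1/1375235784 ≈ -7.2715e-10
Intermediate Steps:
1/(g*(15483 - 1*(-7385))) = 1/((-60138)*(15483 - 1*(-7385))) = -1/(60138*(15483 + 7385)) = -1/60138/22868 = -1/60138*1/22868 = -1/1375235784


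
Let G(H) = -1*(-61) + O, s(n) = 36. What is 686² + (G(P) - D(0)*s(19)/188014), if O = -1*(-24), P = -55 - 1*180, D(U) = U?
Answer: 470681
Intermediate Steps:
P = -235 (P = -55 - 180 = -235)
O = 24
G(H) = 85 (G(H) = -1*(-61) + 24 = 61 + 24 = 85)
686² + (G(P) - D(0)*s(19)/188014) = 686² + (85 - 0*36/188014) = 470596 + (85 - 0/188014) = 470596 + (85 - 1*0) = 470596 + (85 + 0) = 470596 + 85 = 470681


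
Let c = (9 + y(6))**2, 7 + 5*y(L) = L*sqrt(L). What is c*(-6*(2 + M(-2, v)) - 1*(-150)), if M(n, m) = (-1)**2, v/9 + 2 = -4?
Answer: 43824/5 + 60192*sqrt(6)/25 ≈ 14662.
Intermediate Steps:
v = -54 (v = -18 + 9*(-4) = -18 - 36 = -54)
y(L) = -7/5 + L**(3/2)/5 (y(L) = -7/5 + (L*sqrt(L))/5 = -7/5 + L**(3/2)/5)
M(n, m) = 1
c = (38/5 + 6*sqrt(6)/5)**2 (c = (9 + (-7/5 + 6**(3/2)/5))**2 = (9 + (-7/5 + (6*sqrt(6))/5))**2 = (9 + (-7/5 + 6*sqrt(6)/5))**2 = (38/5 + 6*sqrt(6)/5)**2 ≈ 111.08)
c*(-6*(2 + M(-2, v)) - 1*(-150)) = (332/5 + 456*sqrt(6)/25)*(-6*(2 + 1) - 1*(-150)) = (332/5 + 456*sqrt(6)/25)*(-6*3 + 150) = (332/5 + 456*sqrt(6)/25)*(-18 + 150) = (332/5 + 456*sqrt(6)/25)*132 = 43824/5 + 60192*sqrt(6)/25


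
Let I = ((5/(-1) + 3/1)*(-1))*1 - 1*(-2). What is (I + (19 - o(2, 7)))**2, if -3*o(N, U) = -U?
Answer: 3844/9 ≈ 427.11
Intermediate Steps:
o(N, U) = U/3 (o(N, U) = -(-1)*U/3 = U/3)
I = 4 (I = ((5*(-1) + 3*1)*(-1))*1 + 2 = ((-5 + 3)*(-1))*1 + 2 = -2*(-1)*1 + 2 = 2*1 + 2 = 2 + 2 = 4)
(I + (19 - o(2, 7)))**2 = (4 + (19 - 7/3))**2 = (4 + 50/3)**2 = (62/3)**2 = 3844/9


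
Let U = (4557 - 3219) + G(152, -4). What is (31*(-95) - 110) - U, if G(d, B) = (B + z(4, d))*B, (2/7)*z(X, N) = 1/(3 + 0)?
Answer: -13213/3 ≈ -4404.3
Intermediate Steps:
z(X, N) = 7/6 (z(X, N) = 7/(2*(3 + 0)) = (7/2)/3 = (7/2)*(1/3) = 7/6)
G(d, B) = B*(7/6 + B) (G(d, B) = (B + 7/6)*B = (7/6 + B)*B = B*(7/6 + B))
U = 4048/3 (U = (4557 - 3219) + (1/6)*(-4)*(7 + 6*(-4)) = 1338 + (1/6)*(-4)*(7 - 24) = 1338 + (1/6)*(-4)*(-17) = 1338 + 34/3 = 4048/3 ≈ 1349.3)
(31*(-95) - 110) - U = (31*(-95) - 110) - 1*4048/3 = (-2945 - 110) - 4048/3 = -3055 - 4048/3 = -13213/3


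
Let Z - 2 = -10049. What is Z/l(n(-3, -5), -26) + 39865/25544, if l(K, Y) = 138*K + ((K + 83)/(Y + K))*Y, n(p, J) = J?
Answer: 1454620623/82430488 ≈ 17.647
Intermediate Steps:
Z = -10047 (Z = 2 - 10049 = -10047)
l(K, Y) = 138*K + Y*(83 + K)/(K + Y) (l(K, Y) = 138*K + ((83 + K)/(K + Y))*Y = 138*K + Y*(83 + K)/(K + Y))
Z/l(n(-3, -5), -26) + 39865/25544 = -10047*(-5 - 26)/(83*(-26) + 138*(-5)² + 139*(-5)*(-26)) + 39865/25544 = -10047*(-31/(-2158 + 138*25 + 18070)) + 39865*(1/25544) = -10047*(-31/(-2158 + 3450 + 18070)) + 39865/25544 = -10047/((-1/31*19362)) + 39865/25544 = -10047/(-19362/31) + 39865/25544 = -10047*(-31/19362) + 39865/25544 = 103819/6454 + 39865/25544 = 1454620623/82430488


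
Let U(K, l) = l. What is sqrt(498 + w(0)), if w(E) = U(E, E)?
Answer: sqrt(498) ≈ 22.316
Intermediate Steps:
w(E) = E
sqrt(498 + w(0)) = sqrt(498 + 0) = sqrt(498)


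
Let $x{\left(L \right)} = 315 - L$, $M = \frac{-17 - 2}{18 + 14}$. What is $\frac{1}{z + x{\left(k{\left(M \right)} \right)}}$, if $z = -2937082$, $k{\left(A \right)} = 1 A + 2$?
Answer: $- \frac{32}{93976589} \approx -3.4051 \cdot 10^{-7}$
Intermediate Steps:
$M = - \frac{19}{32} \approx -0.59375$
$k{\left(A \right)} = 2 + A$ ($k{\left(A \right)} = A + 2 = 2 + A$)
$\frac{1}{z + x{\left(k{\left(M \right)} \right)}} = \frac{1}{-2937082 + \left(315 - \left(2 - \frac{19}{32}\right)\right)} = \frac{1}{-2937082 + \left(315 - \frac{45}{32}\right)} = \frac{1}{-2937082 + \frac{10035}{32}} = \frac{1}{- \frac{93976589}{32}} = - \frac{32}{93976589}$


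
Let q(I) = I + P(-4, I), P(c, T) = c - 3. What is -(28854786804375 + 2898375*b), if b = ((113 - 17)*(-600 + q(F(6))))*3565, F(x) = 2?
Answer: 571268828495625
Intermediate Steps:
P(c, T) = -3 + c
q(I) = -7 + I (q(I) = I + (-3 - 4) = I - 7 = -7 + I)
b = -207055200 (b = ((113 - 17)*(-600 + (-7 + 2)))*3565 = (96*(-600 - 5))*3565 = (96*(-605))*3565 = -58080*3565 = -207055200)
-(28854786804375 + 2898375*b) = -2898375/(1/(9955505 - 207055200)) = -2898375/(1/(-197099695)) = -2898375/(-1/197099695) = -2898375*(-197099695) = 571268828495625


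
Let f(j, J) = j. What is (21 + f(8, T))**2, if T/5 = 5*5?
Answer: 841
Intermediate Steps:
T = 125 (T = 5*(5*5) = 5*25 = 125)
(21 + f(8, T))**2 = (21 + 8)**2 = 29**2 = 841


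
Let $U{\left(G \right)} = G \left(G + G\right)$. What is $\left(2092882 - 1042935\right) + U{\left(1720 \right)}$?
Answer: $6966747$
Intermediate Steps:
$U{\left(G \right)} = 2 G^{2}$ ($U{\left(G \right)} = G 2 G = 2 G^{2}$)
$\left(2092882 - 1042935\right) + U{\left(1720 \right)} = \left(2092882 - 1042935\right) + 2 \cdot 1720^{2} = 1049947 + 2 \cdot 2958400 = 1049947 + 5916800 = 6966747$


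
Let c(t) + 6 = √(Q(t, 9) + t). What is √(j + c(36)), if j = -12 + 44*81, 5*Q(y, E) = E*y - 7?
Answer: √(88650 + 5*√2485)/5 ≈ 59.632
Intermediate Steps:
Q(y, E) = -7/5 + E*y/5 (Q(y, E) = (E*y - 7)/5 = (-7 + E*y)/5 = -7/5 + E*y/5)
c(t) = -6 + √(-7/5 + 14*t/5) (c(t) = -6 + √((-7/5 + (⅕)*9*t) + t) = -6 + √((-7/5 + 9*t/5) + t) = -6 + √(-7/5 + 14*t/5))
j = 3552 (j = -12 + 3564 = 3552)
√(j + c(36)) = √(3552 + (-6 + √(-35 + 70*36)/5)) = √(3552 + (-6 + √(-35 + 2520)/5)) = √(3552 + (-6 + √2485/5)) = √(3546 + √2485/5)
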